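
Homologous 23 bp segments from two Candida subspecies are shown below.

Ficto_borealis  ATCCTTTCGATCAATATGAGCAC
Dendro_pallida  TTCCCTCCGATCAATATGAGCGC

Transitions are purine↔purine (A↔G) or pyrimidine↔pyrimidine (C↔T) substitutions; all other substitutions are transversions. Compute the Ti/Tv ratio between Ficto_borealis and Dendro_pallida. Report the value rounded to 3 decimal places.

Mismatches occur at site 1 (A→T, transversion), site 5 (T→C, transition), site 7 (T→C, transition), site 22 (A→G, transition).
Of the 4 differences, 3 transitions and 1 transversion, so Ti/Tv = 3/1 = 3.000.

3.000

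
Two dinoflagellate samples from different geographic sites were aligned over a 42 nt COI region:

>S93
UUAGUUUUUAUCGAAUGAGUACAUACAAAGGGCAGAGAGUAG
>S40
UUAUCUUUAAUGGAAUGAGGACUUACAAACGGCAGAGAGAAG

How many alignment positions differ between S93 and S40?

The sequences differ at positions 4 (G/U), 5 (U/C), 9 (U/A), 12 (C/G), 20 (U/G), 23 (A/U), 30 (G/C), 40 (U/A).
That gives 8 mismatches out of 42 aligned sites, so the Hamming distance is 8.

8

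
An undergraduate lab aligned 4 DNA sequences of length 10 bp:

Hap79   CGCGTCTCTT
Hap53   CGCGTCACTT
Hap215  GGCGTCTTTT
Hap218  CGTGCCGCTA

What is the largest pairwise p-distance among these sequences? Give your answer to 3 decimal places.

Pairwise Hamming distances:
  Hap79 vs Hap53: 1
  Hap79 vs Hap215: 2
  Hap79 vs Hap218: 4
  Hap53 vs Hap215: 3
  Hap53 vs Hap218: 4
  Hap215 vs Hap218: 6
The largest is 6 mismatches, between Hap215 and Hap218; p = 6/10 = 0.600.

0.600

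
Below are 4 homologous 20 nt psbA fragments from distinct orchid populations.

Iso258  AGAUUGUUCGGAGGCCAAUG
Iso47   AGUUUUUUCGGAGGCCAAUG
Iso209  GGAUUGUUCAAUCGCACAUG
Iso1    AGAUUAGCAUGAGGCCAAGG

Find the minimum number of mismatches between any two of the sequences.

2

Pairwise Hamming distances:
  Iso258 vs Iso47: 2
  Iso258 vs Iso209: 7
  Iso258 vs Iso1: 6
  Iso47 vs Iso209: 9
  Iso47 vs Iso1: 7
  Iso209 vs Iso1: 12
The smallest is 2, between Iso258 and Iso47.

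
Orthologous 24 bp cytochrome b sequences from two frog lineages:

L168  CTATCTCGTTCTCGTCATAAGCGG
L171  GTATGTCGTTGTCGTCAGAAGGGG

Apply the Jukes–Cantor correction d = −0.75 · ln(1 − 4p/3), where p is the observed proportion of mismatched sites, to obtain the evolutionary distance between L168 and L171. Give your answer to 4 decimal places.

Differing sites — 1:C/G; 5:C/G; 11:C/G; 18:T/G; 22:C/G.
p = 5/24 = 0.208333.
d = −0.75 · ln(1 − (4/3)·0.208333) = −0.75 · ln(0.722223) = −0.75 · (-0.325421) = 0.2441.

0.2441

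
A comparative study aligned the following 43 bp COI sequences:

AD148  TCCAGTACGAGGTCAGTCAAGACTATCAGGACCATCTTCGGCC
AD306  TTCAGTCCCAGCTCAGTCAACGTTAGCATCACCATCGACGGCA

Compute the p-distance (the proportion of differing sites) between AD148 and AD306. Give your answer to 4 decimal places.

0.3023

Mismatches occur at site 2 (C→T), site 7 (A→C), site 9 (G→C), site 12 (G→C), site 21 (G→C), site 22 (A→G), site 23 (C→T), site 26 (T→G), site 29 (G→T), site 30 (G→C), site 37 (T→G), site 38 (T→A), site 43 (C→A).
There are 13 differences over 43 sites, so p = 13/43 = 0.3023.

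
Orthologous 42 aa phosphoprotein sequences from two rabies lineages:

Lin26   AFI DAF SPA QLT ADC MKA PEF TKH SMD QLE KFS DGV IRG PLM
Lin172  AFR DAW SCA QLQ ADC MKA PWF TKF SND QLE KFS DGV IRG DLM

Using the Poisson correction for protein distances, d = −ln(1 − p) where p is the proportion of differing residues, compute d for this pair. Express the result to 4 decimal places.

0.2113

The sequences differ at positions 3 (I/R), 6 (F/W), 8 (P/C), 12 (T/Q), 20 (E/W), 24 (H/F), 26 (M/N), 40 (P/D).
p = 8/42 = 0.190476.
d = −ln(1 − 0.190476) = −ln(0.809524) = 0.2113.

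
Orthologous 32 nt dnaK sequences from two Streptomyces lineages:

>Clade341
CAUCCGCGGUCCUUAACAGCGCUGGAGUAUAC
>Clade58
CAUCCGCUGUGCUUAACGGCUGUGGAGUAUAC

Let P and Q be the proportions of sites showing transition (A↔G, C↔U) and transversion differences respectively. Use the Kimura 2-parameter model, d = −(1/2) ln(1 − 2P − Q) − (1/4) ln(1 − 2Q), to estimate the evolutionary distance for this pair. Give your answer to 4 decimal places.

0.1757

Differing sites — 8:G/U (Tv); 11:C/G (Tv); 18:A/G (Ti); 21:G/U (Tv); 22:C/G (Tv).
Of the 5 differences, 1 transition and 4 transversions over 32 sites: P = 1/32 = 0.031250, Q = 4/32 = 0.125000.
d = −0.5·ln(0.812500) − 0.25·ln(0.750000) = −0.5·(-0.207639) − 0.25·(-0.287682) = 0.1757.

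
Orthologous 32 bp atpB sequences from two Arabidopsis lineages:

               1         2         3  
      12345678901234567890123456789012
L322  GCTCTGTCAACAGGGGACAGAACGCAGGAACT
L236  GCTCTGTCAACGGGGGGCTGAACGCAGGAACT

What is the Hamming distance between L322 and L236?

The sequences differ at positions 12 (A/G), 17 (A/G), 19 (A/T).
That gives 3 mismatches out of 32 aligned sites, so the Hamming distance is 3.

3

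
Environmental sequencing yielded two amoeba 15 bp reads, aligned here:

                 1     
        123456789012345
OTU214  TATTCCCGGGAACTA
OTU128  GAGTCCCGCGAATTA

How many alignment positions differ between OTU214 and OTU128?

4

Mismatches occur at site 1 (T→G), site 3 (T→G), site 9 (G→C), site 13 (C→T).
That gives 4 mismatches out of 15 aligned sites, so the Hamming distance is 4.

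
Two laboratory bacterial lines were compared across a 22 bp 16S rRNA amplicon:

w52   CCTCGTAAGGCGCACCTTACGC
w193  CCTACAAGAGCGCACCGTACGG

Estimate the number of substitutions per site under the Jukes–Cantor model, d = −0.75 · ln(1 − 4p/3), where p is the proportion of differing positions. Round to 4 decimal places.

0.4141

Mismatches occur at site 4 (C↔A), site 5 (G↔C), site 6 (T↔A), site 8 (A↔G), site 9 (G↔A), site 17 (T↔G), site 22 (C↔G).
p = 7/22 = 0.318182.
d = −0.75 · ln(1 − (4/3)·0.318182) = −0.75 · ln(0.575757) = −0.75 · (-0.552070) = 0.4141.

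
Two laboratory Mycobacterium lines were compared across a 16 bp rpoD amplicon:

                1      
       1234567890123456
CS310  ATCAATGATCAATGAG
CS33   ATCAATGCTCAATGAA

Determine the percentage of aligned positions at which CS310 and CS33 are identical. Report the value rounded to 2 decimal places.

Mismatches occur at site 8 (A/C), site 16 (G/A).
14 of the 16 sites match, so the percent identity is 14/16 × 100 = 87.50%.

87.50%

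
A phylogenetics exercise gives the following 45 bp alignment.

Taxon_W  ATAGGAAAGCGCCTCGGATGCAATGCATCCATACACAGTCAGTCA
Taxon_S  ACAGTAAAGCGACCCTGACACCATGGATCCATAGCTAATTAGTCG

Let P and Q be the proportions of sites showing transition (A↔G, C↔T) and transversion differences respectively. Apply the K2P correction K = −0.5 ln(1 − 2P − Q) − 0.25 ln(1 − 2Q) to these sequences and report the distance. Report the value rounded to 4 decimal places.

0.4510

Differing sites — 2:T/C (Ti); 5:G/T (Tv); 12:C/A (Tv); 14:T/C (Ti); 16:G/T (Tv); 19:T/C (Ti); 20:G/A (Ti); 22:A/C (Tv); 26:C/G (Tv); 34:C/G (Tv); 35:A/C (Tv); 36:C/T (Ti); 38:G/A (Ti); 40:C/T (Ti); 45:A/G (Ti).
Of the 15 differences, 8 transitions and 7 transversions over 45 sites: P = 8/45 = 0.177778, Q = 7/45 = 0.155556.
d = −0.5·ln(0.488888) − 0.25·ln(0.688888) = −0.5·(-0.715622) − 0.25·(-0.372677) = 0.4510.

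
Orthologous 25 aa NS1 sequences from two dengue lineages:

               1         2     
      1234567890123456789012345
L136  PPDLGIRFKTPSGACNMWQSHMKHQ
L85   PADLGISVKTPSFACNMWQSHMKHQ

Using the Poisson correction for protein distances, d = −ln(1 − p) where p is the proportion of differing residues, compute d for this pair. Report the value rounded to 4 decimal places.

The sequences differ at positions 2 (P/A), 7 (R/S), 8 (F/V), 13 (G/F).
p = 4/25 = 0.160000.
d = −ln(1 − 0.160000) = −ln(0.840000) = 0.1744.

0.1744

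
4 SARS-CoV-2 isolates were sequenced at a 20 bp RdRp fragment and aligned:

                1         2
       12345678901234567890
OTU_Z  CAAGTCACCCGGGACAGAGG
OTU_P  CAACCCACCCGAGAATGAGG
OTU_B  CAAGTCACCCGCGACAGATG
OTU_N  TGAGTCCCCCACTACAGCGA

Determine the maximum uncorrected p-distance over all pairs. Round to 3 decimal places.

0.600

Pairwise Hamming distances:
  OTU_Z vs OTU_P: 5
  OTU_Z vs OTU_B: 2
  OTU_Z vs OTU_N: 8
  OTU_P vs OTU_B: 6
  OTU_P vs OTU_N: 12
  OTU_B vs OTU_N: 8
The largest is 12 mismatches, between OTU_P and OTU_N; p = 12/20 = 0.600.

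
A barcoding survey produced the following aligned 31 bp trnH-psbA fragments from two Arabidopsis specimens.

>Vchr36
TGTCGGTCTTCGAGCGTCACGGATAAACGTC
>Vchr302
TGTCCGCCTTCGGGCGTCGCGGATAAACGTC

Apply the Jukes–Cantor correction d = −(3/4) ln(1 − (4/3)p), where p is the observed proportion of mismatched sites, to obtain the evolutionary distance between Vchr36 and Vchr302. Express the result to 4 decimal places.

0.1416

The sequences differ at positions 5 (G/C), 7 (T/C), 13 (A/G), 19 (A/G).
p = 4/31 = 0.129032.
d = −0.75 · ln(1 − (4/3)·0.129032) = −0.75 · ln(0.827957) = −0.75 · (-0.188794) = 0.1416.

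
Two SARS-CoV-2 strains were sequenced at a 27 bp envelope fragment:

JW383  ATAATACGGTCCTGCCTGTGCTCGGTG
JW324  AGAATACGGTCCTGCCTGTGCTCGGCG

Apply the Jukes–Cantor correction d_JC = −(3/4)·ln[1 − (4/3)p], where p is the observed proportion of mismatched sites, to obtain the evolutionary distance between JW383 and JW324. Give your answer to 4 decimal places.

0.0780

The sequences differ at positions 2 (T/G), 26 (T/C).
p = 2/27 = 0.074074.
d = −0.75 · ln(1 − (4/3)·0.074074) = −0.75 · ln(0.901235) = −0.75 · (-0.103989) = 0.0780.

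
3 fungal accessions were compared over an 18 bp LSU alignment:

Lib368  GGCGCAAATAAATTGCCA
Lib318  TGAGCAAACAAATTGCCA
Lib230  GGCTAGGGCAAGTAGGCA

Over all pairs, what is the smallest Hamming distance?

3

Pairwise Hamming distances:
  Lib368 vs Lib318: 3
  Lib368 vs Lib230: 9
  Lib318 vs Lib230: 10
The smallest is 3, between Lib368 and Lib318.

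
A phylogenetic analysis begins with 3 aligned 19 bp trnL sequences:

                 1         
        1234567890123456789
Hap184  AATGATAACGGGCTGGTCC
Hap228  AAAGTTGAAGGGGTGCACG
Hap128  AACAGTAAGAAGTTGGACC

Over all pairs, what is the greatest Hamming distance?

10

Pairwise Hamming distances:
  Hap184 vs Hap228: 8
  Hap184 vs Hap128: 8
  Hap228 vs Hap128: 10
The largest is 10, between Hap228 and Hap128.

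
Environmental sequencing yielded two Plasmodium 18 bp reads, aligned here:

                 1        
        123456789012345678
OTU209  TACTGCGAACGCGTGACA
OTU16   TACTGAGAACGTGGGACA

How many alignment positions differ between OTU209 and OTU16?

3

Mismatches occur at site 6 (C↔A), site 12 (C↔T), site 14 (T↔G).
That gives 3 mismatches out of 18 aligned sites, so the Hamming distance is 3.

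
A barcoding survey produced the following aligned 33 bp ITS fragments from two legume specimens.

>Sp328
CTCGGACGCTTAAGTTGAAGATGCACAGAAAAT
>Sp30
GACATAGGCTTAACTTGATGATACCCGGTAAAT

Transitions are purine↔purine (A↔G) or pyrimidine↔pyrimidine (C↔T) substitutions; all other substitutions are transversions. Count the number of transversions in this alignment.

8

The sequences differ at positions 1 (C/G, transversion), 2 (T/A, transversion), 4 (G/A, transition), 5 (G/T, transversion), 7 (C/G, transversion), 14 (G/C, transversion), 19 (A/T, transversion), 23 (G/A, transition), 25 (A/C, transversion), 27 (A/G, transition), 29 (A/T, transversion).
Of the 11 differences, 3 transitions and 8 transversions, so the answer is 8.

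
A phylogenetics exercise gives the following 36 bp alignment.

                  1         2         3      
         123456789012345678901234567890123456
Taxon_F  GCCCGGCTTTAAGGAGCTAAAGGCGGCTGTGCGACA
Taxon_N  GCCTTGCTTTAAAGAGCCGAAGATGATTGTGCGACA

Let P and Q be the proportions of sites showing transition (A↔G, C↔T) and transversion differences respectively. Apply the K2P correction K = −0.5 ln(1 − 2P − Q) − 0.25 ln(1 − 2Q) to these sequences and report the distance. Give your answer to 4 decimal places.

The sequences differ at positions 4 (C/T, transition), 5 (G/T, transversion), 13 (G/A, transition), 18 (T/C, transition), 19 (A/G, transition), 23 (G/A, transition), 24 (C/T, transition), 26 (G/A, transition), 27 (C/T, transition).
Of the 9 differences, 8 transitions and 1 transversion over 36 sites: P = 8/36 = 0.222222, Q = 1/36 = 0.027778.
d = −0.5·ln(0.527778) − 0.25·ln(0.944444) = −0.5·(-0.639080) − 0.25·(-0.057159) = 0.3338.

0.3338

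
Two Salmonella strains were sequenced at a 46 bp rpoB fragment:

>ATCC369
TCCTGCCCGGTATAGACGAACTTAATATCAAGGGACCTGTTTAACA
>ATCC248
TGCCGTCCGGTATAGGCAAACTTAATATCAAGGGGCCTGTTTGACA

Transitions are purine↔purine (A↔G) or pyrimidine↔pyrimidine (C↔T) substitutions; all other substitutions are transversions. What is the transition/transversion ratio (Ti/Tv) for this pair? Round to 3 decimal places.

The sequences differ at positions 2 (C/G, transversion), 4 (T/C, transition), 6 (C/T, transition), 16 (A/G, transition), 18 (G/A, transition), 35 (A/G, transition), 43 (A/G, transition).
Of the 7 differences, 6 transitions and 1 transversion, so Ti/Tv = 6/1 = 6.000.

6.000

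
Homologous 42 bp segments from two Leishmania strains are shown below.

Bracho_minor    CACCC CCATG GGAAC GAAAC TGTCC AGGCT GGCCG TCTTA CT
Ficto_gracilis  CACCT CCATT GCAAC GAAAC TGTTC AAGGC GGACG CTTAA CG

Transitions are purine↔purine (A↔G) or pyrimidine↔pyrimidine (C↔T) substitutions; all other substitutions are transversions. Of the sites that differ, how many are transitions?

Mismatches occur at site 5 (C↔T, transition), site 10 (G↔T, transversion), site 12 (G↔C, transversion), site 24 (C↔T, transition), site 27 (G↔A, transition), site 29 (C↔G, transversion), site 30 (T↔C, transition), site 33 (C↔A, transversion), site 36 (T↔C, transition), site 37 (C↔T, transition), site 39 (T↔A, transversion), site 42 (T↔G, transversion).
Of the 12 differences, 6 transitions and 6 transversions, so the answer is 6.

6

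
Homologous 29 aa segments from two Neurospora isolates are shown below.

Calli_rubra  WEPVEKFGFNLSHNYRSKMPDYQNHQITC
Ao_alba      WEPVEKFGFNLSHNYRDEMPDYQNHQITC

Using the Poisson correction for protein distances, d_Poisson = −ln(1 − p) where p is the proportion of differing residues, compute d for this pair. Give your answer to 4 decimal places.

The sequences differ at positions 17 (S/D), 18 (K/E).
p = 2/29 = 0.068966.
d = −ln(1 − 0.068966) = −ln(0.931034) = 0.0715.

0.0715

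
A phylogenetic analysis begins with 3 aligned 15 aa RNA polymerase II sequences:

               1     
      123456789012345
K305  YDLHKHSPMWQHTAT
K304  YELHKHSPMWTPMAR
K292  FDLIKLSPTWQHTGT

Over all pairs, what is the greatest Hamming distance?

10

Pairwise Hamming distances:
  K305 vs K304: 5
  K305 vs K292: 5
  K304 vs K292: 10
The largest is 10, between K304 and K292.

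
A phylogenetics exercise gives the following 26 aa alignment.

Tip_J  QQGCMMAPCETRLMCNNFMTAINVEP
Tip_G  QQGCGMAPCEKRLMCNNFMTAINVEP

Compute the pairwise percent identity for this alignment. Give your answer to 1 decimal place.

Mismatches occur at site 5 (M→G), site 11 (T→K).
24 of the 26 sites match, so the percent identity is 24/26 × 100 = 92.3%.

92.3%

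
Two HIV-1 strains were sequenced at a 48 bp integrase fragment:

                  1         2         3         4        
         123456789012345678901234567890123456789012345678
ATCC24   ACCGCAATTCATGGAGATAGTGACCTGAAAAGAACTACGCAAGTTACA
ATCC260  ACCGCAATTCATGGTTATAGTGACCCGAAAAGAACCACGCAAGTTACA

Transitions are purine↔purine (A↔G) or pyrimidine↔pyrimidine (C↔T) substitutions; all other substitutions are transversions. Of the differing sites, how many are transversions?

The sequences differ at positions 15 (A/T, transversion), 16 (G/T, transversion), 26 (T/C, transition), 36 (T/C, transition).
Of the 4 differences, 2 transitions and 2 transversions, so the answer is 2.

2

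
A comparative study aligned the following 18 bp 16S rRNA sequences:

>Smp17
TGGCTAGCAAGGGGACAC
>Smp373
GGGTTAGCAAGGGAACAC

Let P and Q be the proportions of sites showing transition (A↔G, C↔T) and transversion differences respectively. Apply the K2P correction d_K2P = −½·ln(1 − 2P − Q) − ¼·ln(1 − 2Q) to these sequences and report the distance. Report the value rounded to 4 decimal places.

0.1922

Mismatches occur at site 1 (T/G, transversion), site 4 (C/T, transition), site 14 (G/A, transition).
Of the 3 differences, 2 transitions and 1 transversion over 18 sites: P = 2/18 = 0.111111, Q = 1/18 = 0.055556.
d = −0.5·ln(0.722222) − 0.25·ln(0.888888) = −0.5·(-0.325423) − 0.25·(-0.117784) = 0.1922.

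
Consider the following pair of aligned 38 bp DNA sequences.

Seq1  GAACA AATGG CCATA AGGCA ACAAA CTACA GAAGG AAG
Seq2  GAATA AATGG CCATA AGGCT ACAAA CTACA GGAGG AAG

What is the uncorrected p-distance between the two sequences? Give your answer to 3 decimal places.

0.079

Mismatches occur at site 4 (C/T), site 20 (A/T), site 32 (A/G).
There are 3 differences over 38 sites, so p = 3/38 = 0.079.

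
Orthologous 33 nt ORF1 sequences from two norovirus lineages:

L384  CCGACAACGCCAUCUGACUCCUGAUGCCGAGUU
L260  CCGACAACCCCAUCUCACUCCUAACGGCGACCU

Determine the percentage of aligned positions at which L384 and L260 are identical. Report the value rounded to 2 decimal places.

78.79%

The sequences differ at positions 9 (G/C), 16 (G/C), 23 (G/A), 25 (U/C), 27 (C/G), 31 (G/C), 32 (U/C).
26 of the 33 sites match, so the percent identity is 26/33 × 100 = 78.79%.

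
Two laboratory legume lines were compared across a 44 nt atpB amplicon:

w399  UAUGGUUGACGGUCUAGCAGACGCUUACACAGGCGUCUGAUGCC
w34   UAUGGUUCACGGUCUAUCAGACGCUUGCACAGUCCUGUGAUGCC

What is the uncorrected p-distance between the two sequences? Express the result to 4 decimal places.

Mismatches occur at site 8 (G↔C), site 17 (G↔U), site 27 (A↔G), site 33 (G↔U), site 35 (G↔C), site 37 (C↔G).
There are 6 differences over 44 sites, so p = 6/44 = 0.1364.

0.1364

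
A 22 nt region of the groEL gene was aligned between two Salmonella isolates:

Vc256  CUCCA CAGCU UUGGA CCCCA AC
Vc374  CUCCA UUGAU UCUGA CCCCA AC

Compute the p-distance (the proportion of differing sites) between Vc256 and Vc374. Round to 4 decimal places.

Differing sites — 6:C/U; 7:A/U; 9:C/A; 12:U/C; 13:G/U.
There are 5 differences over 22 sites, so p = 5/22 = 0.2273.

0.2273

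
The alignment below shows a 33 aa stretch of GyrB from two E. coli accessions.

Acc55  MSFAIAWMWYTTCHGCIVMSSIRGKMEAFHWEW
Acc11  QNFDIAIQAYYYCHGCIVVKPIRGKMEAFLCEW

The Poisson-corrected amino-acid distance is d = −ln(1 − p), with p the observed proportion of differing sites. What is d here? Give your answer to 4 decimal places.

Mismatches occur at site 1 (M→Q), site 2 (S→N), site 4 (A→D), site 7 (W→I), site 8 (M→Q), site 9 (W→A), site 11 (T→Y), site 12 (T→Y), site 19 (M→V), site 20 (S→K), site 21 (S→P), site 30 (H→L), site 31 (W→C).
p = 13/33 = 0.393939.
d = −ln(1 − 0.393939) = −ln(0.606061) = 0.5008.

0.5008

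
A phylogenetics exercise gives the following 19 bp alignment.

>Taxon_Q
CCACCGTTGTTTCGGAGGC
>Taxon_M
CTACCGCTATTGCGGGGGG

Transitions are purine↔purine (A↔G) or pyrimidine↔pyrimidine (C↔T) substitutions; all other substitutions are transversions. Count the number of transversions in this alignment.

2

The sequences differ at positions 2 (C/T, transition), 7 (T/C, transition), 9 (G/A, transition), 12 (T/G, transversion), 16 (A/G, transition), 19 (C/G, transversion).
Of the 6 differences, 4 transitions and 2 transversions, so the answer is 2.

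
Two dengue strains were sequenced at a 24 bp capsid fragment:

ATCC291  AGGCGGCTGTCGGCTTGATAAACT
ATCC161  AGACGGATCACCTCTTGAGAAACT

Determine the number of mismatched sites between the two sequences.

7

Differing sites — 3:G/A; 7:C/A; 9:G/C; 10:T/A; 12:G/C; 13:G/T; 19:T/G.
That gives 7 mismatches out of 24 aligned sites, so the Hamming distance is 7.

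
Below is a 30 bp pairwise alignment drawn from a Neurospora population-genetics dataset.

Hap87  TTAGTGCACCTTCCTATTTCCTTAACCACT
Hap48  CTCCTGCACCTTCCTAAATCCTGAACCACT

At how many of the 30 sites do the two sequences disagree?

6

Differing sites — 1:T/C; 3:A/C; 4:G/C; 17:T/A; 18:T/A; 23:T/G.
That gives 6 mismatches out of 30 aligned sites, so the Hamming distance is 6.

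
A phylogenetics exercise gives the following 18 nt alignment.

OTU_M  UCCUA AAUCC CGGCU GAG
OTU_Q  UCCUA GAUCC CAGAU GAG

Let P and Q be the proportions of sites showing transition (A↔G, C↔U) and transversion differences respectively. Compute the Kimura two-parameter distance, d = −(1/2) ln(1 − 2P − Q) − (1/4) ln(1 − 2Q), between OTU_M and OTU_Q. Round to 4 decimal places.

0.1922

Differing sites — 6:A/G (Ti); 12:G/A (Ti); 14:C/A (Tv).
Of the 3 differences, 2 transitions and 1 transversion over 18 sites: P = 2/18 = 0.111111, Q = 1/18 = 0.055556.
d = −0.5·ln(0.722222) − 0.25·ln(0.888888) = −0.5·(-0.325423) − 0.25·(-0.117784) = 0.1922.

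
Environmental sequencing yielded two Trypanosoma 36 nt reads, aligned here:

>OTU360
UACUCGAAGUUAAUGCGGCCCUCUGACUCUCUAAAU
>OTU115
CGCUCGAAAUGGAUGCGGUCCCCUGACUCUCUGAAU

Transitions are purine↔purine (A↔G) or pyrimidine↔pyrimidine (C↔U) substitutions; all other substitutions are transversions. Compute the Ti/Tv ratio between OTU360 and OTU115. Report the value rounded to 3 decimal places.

7.000

Mismatches occur at site 1 (U/C, transition), site 2 (A/G, transition), site 9 (G/A, transition), site 11 (U/G, transversion), site 12 (A/G, transition), site 19 (C/U, transition), site 22 (U/C, transition), site 33 (A/G, transition).
Of the 8 differences, 7 transitions and 1 transversion, so Ti/Tv = 7/1 = 7.000.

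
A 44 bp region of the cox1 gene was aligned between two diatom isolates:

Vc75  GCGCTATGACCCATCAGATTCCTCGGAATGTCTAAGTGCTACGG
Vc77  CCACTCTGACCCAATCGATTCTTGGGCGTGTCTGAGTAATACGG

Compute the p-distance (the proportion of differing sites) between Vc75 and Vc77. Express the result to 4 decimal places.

Mismatches occur at site 1 (G→C), site 3 (G→A), site 6 (A→C), site 14 (T→A), site 15 (C→T), site 16 (A→C), site 22 (C→T), site 24 (C→G), site 27 (A→C), site 28 (A→G), site 34 (A→G), site 38 (G→A), site 39 (C→A).
There are 13 differences over 44 sites, so p = 13/44 = 0.2955.

0.2955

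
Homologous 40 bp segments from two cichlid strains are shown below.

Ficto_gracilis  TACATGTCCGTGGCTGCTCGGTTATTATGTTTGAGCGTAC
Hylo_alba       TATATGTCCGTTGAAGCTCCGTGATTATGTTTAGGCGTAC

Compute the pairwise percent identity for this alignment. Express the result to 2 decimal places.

80.00%

Mismatches occur at site 3 (C↔T), site 12 (G↔T), site 14 (C↔A), site 15 (T↔A), site 20 (G↔C), site 23 (T↔G), site 33 (G↔A), site 34 (A↔G).
32 of the 40 sites match, so the percent identity is 32/40 × 100 = 80.00%.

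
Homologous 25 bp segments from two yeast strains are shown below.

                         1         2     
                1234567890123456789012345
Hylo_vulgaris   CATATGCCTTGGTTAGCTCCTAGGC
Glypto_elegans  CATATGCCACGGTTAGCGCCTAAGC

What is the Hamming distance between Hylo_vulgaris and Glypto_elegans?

Differing sites — 9:T/A; 10:T/C; 18:T/G; 23:G/A.
That gives 4 mismatches out of 25 aligned sites, so the Hamming distance is 4.

4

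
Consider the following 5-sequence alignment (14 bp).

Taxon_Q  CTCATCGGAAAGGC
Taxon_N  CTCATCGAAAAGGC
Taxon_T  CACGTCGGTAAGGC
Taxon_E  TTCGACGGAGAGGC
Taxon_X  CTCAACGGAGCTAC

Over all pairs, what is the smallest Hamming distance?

Pairwise Hamming distances:
  Taxon_Q vs Taxon_N: 1
  Taxon_Q vs Taxon_T: 3
  Taxon_Q vs Taxon_E: 4
  Taxon_Q vs Taxon_X: 5
  Taxon_N vs Taxon_T: 4
  Taxon_N vs Taxon_E: 5
  Taxon_N vs Taxon_X: 6
  Taxon_T vs Taxon_E: 5
  Taxon_T vs Taxon_X: 8
  Taxon_E vs Taxon_X: 5
The smallest is 1, between Taxon_Q and Taxon_N.

1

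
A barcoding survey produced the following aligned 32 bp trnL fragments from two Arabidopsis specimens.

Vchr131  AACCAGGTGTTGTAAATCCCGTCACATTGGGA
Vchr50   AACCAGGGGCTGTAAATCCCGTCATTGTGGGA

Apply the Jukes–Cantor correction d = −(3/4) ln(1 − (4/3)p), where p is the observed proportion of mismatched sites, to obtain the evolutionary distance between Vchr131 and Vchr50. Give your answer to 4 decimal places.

Differing sites — 8:T/G; 10:T/C; 25:C/T; 26:A/T; 27:T/G.
p = 5/32 = 0.156250.
d = −0.75 · ln(1 − (4/3)·0.156250) = −0.75 · ln(0.791667) = −0.75 · (-0.233614) = 0.1752.

0.1752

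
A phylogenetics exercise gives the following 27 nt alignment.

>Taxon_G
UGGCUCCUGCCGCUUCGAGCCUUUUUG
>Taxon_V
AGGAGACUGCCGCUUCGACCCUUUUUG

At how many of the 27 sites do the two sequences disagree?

5

Differing sites — 1:U/A; 4:C/A; 5:U/G; 6:C/A; 19:G/C.
That gives 5 mismatches out of 27 aligned sites, so the Hamming distance is 5.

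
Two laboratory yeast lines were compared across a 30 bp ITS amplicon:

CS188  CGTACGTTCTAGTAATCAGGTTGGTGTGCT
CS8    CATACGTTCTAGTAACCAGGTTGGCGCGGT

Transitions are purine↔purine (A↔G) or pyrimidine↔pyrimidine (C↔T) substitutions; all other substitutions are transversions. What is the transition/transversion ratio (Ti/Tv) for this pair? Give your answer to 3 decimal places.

The sequences differ at positions 2 (G/A, transition), 16 (T/C, transition), 25 (T/C, transition), 27 (T/C, transition), 29 (C/G, transversion).
Of the 5 differences, 4 transitions and 1 transversion, so Ti/Tv = 4/1 = 4.000.

4.000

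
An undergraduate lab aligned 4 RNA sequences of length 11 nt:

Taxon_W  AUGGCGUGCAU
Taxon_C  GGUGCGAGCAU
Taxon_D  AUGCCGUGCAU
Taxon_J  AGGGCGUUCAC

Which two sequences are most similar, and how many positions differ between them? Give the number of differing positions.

Pairwise Hamming distances:
  Taxon_W vs Taxon_C: 4
  Taxon_W vs Taxon_D: 1
  Taxon_W vs Taxon_J: 3
  Taxon_C vs Taxon_D: 5
  Taxon_C vs Taxon_J: 5
  Taxon_D vs Taxon_J: 4
The smallest is 1, between Taxon_W and Taxon_D.

1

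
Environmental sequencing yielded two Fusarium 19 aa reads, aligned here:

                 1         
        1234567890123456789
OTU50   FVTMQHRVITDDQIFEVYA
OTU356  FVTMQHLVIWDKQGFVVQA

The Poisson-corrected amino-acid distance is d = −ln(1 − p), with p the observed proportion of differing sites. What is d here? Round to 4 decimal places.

0.3795

Mismatches occur at site 7 (R→L), site 10 (T→W), site 12 (D→K), site 14 (I→G), site 16 (E→V), site 18 (Y→Q).
p = 6/19 = 0.315789.
d = −ln(1 − 0.315789) = −ln(0.684211) = 0.3795.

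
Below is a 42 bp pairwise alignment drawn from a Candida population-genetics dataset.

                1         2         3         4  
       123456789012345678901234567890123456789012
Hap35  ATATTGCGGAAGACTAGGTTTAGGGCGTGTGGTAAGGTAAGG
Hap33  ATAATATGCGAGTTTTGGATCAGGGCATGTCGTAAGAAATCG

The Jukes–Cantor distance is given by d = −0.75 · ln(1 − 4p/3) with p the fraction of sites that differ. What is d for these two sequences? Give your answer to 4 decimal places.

0.5319

Mismatches occur at site 4 (T↔A), site 6 (G↔A), site 7 (C↔T), site 9 (G↔C), site 10 (A↔G), site 13 (A↔T), site 14 (C↔T), site 16 (A↔T), site 19 (T↔A), site 21 (T↔C), site 27 (G↔A), site 31 (G↔C), site 37 (G↔A), site 38 (T↔A), site 40 (A↔T), site 41 (G↔C).
p = 16/42 = 0.380952.
d = −0.75 · ln(1 − (4/3)·0.380952) = −0.75 · ln(0.492064) = −0.75 · (-0.709146) = 0.5319.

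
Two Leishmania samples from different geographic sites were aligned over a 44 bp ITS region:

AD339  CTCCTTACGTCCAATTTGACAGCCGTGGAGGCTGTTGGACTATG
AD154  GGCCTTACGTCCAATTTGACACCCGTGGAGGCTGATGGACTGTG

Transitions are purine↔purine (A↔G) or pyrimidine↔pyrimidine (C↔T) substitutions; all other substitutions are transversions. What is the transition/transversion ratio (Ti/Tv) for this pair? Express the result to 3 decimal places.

0.250

Differing sites — 1:C/G (Tv); 2:T/G (Tv); 22:G/C (Tv); 35:T/A (Tv); 42:A/G (Ti).
Of the 5 differences, 1 transition and 4 transversions, so Ti/Tv = 1/4 = 0.250.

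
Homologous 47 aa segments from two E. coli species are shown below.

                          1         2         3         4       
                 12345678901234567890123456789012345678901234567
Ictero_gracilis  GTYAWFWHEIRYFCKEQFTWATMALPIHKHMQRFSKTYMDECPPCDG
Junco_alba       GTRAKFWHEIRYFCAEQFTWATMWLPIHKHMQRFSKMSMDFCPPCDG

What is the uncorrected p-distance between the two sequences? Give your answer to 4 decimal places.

0.1489

The sequences differ at positions 3 (Y/R), 5 (W/K), 15 (K/A), 24 (A/W), 37 (T/M), 38 (Y/S), 41 (E/F).
There are 7 differences over 47 sites, so p = 7/47 = 0.1489.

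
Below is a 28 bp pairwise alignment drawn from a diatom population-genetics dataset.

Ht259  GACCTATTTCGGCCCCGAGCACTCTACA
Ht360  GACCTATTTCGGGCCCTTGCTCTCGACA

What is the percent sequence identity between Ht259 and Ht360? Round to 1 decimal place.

82.1%

Differing sites — 13:C/G; 17:G/T; 18:A/T; 21:A/T; 25:T/G.
23 of the 28 sites match, so the percent identity is 23/28 × 100 = 82.1%.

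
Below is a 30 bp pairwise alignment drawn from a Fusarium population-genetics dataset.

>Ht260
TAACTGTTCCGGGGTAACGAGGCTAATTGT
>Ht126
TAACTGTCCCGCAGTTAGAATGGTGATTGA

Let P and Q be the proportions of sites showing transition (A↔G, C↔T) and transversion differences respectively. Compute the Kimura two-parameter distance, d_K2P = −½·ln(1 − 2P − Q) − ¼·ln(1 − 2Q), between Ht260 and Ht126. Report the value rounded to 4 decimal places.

The sequences differ at positions 8 (T/C, transition), 12 (G/C, transversion), 13 (G/A, transition), 16 (A/T, transversion), 18 (C/G, transversion), 19 (G/A, transition), 21 (G/T, transversion), 23 (C/G, transversion), 25 (A/G, transition), 30 (T/A, transversion).
Of the 10 differences, 4 transitions and 6 transversions over 30 sites: P = 4/30 = 0.133333, Q = 6/30 = 0.200000.
d = −0.5·ln(0.533334) − 0.25·ln(0.600000) = −0.5·(-0.628607) − 0.25·(-0.510826) = 0.4420.

0.4420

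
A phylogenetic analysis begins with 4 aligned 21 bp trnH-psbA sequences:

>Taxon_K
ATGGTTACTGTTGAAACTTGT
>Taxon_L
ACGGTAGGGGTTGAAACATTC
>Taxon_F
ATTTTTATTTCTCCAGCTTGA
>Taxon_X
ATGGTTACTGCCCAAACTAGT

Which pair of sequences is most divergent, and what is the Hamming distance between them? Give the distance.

Pairwise Hamming distances:
  Taxon_K vs Taxon_L: 8
  Taxon_K vs Taxon_F: 9
  Taxon_K vs Taxon_X: 4
  Taxon_L vs Taxon_F: 15
  Taxon_L vs Taxon_X: 12
  Taxon_F vs Taxon_X: 9
The largest is 15, between Taxon_L and Taxon_F.

15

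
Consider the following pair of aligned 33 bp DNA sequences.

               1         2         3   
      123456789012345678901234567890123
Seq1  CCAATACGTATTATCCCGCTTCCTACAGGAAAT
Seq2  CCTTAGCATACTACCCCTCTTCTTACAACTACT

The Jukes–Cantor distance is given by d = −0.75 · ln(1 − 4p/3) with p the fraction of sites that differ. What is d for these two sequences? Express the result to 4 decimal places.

0.5587

Mismatches occur at site 3 (A↔T), site 4 (A↔T), site 5 (T↔A), site 6 (A↔G), site 8 (G↔A), site 11 (T↔C), site 14 (T↔C), site 18 (G↔T), site 23 (C↔T), site 28 (G↔A), site 29 (G↔C), site 30 (A↔T), site 32 (A↔C).
p = 13/33 = 0.393939.
d = −0.75 · ln(1 − (4/3)·0.393939) = −0.75 · ln(0.474748) = −0.75 · (-0.744971) = 0.5587.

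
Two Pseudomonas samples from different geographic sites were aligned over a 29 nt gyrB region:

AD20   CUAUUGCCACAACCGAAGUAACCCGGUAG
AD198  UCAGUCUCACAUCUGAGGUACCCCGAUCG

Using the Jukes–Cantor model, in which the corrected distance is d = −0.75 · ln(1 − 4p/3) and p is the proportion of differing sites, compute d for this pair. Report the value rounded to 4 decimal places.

0.5285

The sequences differ at positions 1 (C/U), 2 (U/C), 4 (U/G), 6 (G/C), 7 (C/U), 12 (A/U), 14 (C/U), 17 (A/G), 21 (A/C), 26 (G/A), 28 (A/C).
p = 11/29 = 0.379310.
d = −0.75 · ln(1 − (4/3)·0.379310) = −0.75 · ln(0.494253) = −0.75 · (-0.704708) = 0.5285.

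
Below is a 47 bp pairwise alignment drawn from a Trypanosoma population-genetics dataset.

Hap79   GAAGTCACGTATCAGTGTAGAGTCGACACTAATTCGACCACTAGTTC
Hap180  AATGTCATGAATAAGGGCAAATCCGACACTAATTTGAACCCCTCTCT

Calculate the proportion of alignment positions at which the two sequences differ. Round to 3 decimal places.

0.383

Mismatches occur at site 1 (G↔A), site 3 (A↔T), site 8 (C↔T), site 10 (T↔A), site 13 (C↔A), site 16 (T↔G), site 18 (T↔C), site 20 (G↔A), site 22 (G↔T), site 23 (T↔C), site 35 (C↔T), site 38 (C↔A), site 40 (A↔C), site 42 (T↔C), site 43 (A↔T), site 44 (G↔C), site 46 (T↔C), site 47 (C↔T).
There are 18 differences over 47 sites, so p = 18/47 = 0.383.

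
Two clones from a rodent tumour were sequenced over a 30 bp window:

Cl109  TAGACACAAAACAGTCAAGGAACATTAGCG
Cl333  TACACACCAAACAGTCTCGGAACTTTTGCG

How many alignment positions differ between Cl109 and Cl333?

6

The sequences differ at positions 3 (G/C), 8 (A/C), 17 (A/T), 18 (A/C), 24 (A/T), 27 (A/T).
That gives 6 mismatches out of 30 aligned sites, so the Hamming distance is 6.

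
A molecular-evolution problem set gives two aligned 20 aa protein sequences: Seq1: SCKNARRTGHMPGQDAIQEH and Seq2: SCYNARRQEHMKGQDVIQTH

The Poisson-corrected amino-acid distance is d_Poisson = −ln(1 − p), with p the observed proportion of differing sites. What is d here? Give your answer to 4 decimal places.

0.3567

Differing sites — 3:K/Y; 8:T/Q; 9:G/E; 12:P/K; 16:A/V; 19:E/T.
p = 6/20 = 0.300000.
d = −ln(1 − 0.300000) = −ln(0.700000) = 0.3567.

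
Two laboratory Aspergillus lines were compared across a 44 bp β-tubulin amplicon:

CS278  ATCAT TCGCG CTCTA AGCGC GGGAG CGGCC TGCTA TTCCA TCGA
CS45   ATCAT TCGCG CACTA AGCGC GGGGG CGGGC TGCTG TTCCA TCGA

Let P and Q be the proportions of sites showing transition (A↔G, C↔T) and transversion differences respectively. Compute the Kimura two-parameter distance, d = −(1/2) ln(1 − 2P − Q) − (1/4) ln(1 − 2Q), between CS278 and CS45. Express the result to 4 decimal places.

0.0971

Mismatches occur at site 12 (T↔A, transversion), site 24 (A↔G, transition), site 29 (C↔G, transversion), site 35 (A↔G, transition).
Of the 4 differences, 2 transitions and 2 transversions over 44 sites: P = 2/44 = 0.045455, Q = 2/44 = 0.045455.
d = −0.5·ln(0.863635) − 0.25·ln(0.909090) = −0.5·(-0.146605) − 0.25·(-0.095311) = 0.0971.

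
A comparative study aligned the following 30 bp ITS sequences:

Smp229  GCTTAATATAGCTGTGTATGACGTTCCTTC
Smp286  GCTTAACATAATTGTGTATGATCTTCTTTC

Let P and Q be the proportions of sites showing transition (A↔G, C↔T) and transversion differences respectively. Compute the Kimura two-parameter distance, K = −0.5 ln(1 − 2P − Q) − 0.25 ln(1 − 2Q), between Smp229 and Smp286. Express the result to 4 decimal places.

The sequences differ at positions 7 (T/C, transition), 11 (G/A, transition), 12 (C/T, transition), 22 (C/T, transition), 23 (G/C, transversion), 27 (C/T, transition).
Of the 6 differences, 5 transitions and 1 transversion over 30 sites: P = 5/30 = 0.166667, Q = 1/30 = 0.033333.
d = −0.5·ln(0.633333) − 0.25·ln(0.933334) = −0.5·(-0.456759) − 0.25·(-0.068992) = 0.2456.

0.2456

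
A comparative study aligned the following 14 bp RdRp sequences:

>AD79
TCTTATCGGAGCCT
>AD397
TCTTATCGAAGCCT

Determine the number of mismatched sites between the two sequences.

1

A single mismatch occurs at site 9 (G/A).
That gives 1 mismatch out of 14 aligned sites, so the Hamming distance is 1.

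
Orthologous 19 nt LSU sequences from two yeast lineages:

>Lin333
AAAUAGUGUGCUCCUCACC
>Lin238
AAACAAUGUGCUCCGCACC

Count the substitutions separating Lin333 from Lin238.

3

Differing sites — 4:U/C; 6:G/A; 15:U/G.
That gives 3 mismatches out of 19 aligned sites, so the Hamming distance is 3.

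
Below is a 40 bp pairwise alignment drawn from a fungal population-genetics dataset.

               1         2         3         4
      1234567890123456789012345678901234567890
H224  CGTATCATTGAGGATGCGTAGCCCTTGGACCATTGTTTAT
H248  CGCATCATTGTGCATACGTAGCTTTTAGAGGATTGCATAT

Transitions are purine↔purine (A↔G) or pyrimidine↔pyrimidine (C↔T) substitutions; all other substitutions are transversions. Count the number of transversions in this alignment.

Mismatches occur at site 3 (T→C, transition), site 11 (A→T, transversion), site 13 (G→C, transversion), site 16 (G→A, transition), site 23 (C→T, transition), site 24 (C→T, transition), site 27 (G→A, transition), site 30 (C→G, transversion), site 31 (C→G, transversion), site 36 (T→C, transition), site 37 (T→A, transversion).
Of the 11 differences, 6 transitions and 5 transversions, so the answer is 5.

5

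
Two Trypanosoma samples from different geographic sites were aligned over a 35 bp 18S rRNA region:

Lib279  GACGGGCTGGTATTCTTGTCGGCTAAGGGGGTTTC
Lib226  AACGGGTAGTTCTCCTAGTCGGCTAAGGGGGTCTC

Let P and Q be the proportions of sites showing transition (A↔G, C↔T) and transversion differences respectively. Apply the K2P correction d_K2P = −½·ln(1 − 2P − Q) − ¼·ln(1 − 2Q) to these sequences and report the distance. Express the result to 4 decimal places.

The sequences differ at positions 1 (G/A, transition), 7 (C/T, transition), 8 (T/A, transversion), 10 (G/T, transversion), 12 (A/C, transversion), 14 (T/C, transition), 17 (T/A, transversion), 33 (T/C, transition).
Of the 8 differences, 4 transitions and 4 transversions over 35 sites: P = 4/35 = 0.114286, Q = 4/35 = 0.114286.
d = −0.5·ln(0.657142) − 0.25·ln(0.771428) = −0.5·(-0.419855) − 0.25·(-0.259512) = 0.2748.

0.2748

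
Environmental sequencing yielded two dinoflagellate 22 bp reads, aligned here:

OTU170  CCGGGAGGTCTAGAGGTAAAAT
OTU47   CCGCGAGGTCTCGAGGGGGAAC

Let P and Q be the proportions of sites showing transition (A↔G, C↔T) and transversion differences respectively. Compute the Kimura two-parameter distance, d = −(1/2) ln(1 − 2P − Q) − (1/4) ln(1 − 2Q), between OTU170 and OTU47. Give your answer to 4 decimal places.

Differing sites — 4:G/C (Tv); 12:A/C (Tv); 17:T/G (Tv); 18:A/G (Ti); 19:A/G (Ti); 22:T/C (Ti).
Of the 6 differences, 3 transitions and 3 transversions over 22 sites: P = 3/22 = 0.136364, Q = 3/22 = 0.136364.
d = −0.5·ln(0.590908) − 0.25·ln(0.727272) = −0.5·(-0.526095) − 0.25·(-0.318455) = 0.3427.

0.3427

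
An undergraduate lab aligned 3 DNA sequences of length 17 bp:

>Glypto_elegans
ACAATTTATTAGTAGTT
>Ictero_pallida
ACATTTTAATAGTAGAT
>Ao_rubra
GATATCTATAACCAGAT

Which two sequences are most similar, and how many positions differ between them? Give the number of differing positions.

3

Pairwise Hamming distances:
  Glypto_elegans vs Ictero_pallida: 3
  Glypto_elegans vs Ao_rubra: 8
  Ictero_pallida vs Ao_rubra: 9
The smallest is 3, between Glypto_elegans and Ictero_pallida.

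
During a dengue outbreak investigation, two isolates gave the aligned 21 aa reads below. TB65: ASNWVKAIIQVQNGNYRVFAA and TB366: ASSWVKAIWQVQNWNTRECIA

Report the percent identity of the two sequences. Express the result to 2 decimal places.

The sequences differ at positions 3 (N/S), 9 (I/W), 14 (G/W), 16 (Y/T), 18 (V/E), 19 (F/C), 20 (A/I).
14 of the 21 sites match, so the percent identity is 14/21 × 100 = 66.67%.

66.67%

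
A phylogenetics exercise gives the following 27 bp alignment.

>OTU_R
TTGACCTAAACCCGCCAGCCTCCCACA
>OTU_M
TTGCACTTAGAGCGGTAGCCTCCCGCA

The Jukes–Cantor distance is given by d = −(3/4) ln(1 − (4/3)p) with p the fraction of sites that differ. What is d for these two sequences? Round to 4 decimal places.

0.4408

Differing sites — 4:A/C; 5:C/A; 8:A/T; 10:A/G; 11:C/A; 12:C/G; 15:C/G; 16:C/T; 25:A/G.
p = 9/27 = 0.333333.
d = −0.75 · ln(1 − (4/3)·0.333333) = −0.75 · ln(0.555556) = −0.75 · (-0.587786) = 0.4408.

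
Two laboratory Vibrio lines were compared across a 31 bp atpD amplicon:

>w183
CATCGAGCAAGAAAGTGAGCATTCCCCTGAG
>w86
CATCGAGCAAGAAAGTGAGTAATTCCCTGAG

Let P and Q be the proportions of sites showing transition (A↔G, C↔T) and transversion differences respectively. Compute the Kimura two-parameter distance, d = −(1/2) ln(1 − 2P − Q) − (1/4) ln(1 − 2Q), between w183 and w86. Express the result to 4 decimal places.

0.1046

Mismatches occur at site 20 (C/T, transition), site 22 (T/A, transversion), site 24 (C/T, transition).
Of the 3 differences, 2 transitions and 1 transversion over 31 sites: P = 2/31 = 0.064516, Q = 1/31 = 0.032258.
d = −0.5·ln(0.838710) − 0.25·ln(0.935484) = −0.5·(-0.175890) − 0.25·(-0.066691) = 0.1046.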